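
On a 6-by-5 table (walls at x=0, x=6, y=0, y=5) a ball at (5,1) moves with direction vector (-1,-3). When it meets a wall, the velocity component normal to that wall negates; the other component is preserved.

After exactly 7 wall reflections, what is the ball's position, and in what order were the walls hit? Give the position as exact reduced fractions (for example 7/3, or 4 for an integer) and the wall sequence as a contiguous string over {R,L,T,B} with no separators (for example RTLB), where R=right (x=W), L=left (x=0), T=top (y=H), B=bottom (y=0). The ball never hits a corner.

Final position: (11/3,5)
Wall sequence: BTBLTBT

1. t=1/3 → B at (14/3,0); v=(-1,3)
2. t=5/3 → T at (3,5); v=(-1,-3)
3. t=5/3 → B at (4/3,0); v=(-1,3)
4. t=4/3 → L at (0,4); v=(1,3)
5. t=1/3 → T at (1/3,5); v=(1,-3)
6. t=5/3 → B at (2,0); v=(1,3)
7. t=5/3 → T at (11/3,5); v=(1,-3)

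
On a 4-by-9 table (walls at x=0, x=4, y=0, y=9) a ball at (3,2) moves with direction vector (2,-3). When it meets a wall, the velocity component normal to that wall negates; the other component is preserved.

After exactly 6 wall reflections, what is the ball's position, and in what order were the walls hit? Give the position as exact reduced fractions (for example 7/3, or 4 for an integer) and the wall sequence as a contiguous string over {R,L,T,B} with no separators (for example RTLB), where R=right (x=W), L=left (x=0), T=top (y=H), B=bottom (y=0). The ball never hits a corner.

Final position: (0,1/2)
Wall sequence: RBLTRL

1. t=1/2 → R at (4,1/2); v=(-2,-3)
2. t=1/6 → B at (11/3,0); v=(-2,3)
3. t=11/6 → L at (0,11/2); v=(2,3)
4. t=7/6 → T at (7/3,9); v=(2,-3)
5. t=5/6 → R at (4,13/2); v=(-2,-3)
6. t=2 → L at (0,1/2); v=(2,-3)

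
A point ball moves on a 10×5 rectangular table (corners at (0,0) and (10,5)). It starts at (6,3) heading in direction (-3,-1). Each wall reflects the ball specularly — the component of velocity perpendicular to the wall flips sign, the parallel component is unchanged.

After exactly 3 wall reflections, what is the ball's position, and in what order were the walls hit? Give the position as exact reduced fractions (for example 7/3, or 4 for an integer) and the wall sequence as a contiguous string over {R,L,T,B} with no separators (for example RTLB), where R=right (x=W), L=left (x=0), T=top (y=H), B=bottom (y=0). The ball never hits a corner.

Final position: (10,7/3)
Wall sequence: LBR

1. t=2 → L at (0,1); v=(3,-1)
2. t=1 → B at (3,0); v=(3,1)
3. t=7/3 → R at (10,7/3); v=(-3,1)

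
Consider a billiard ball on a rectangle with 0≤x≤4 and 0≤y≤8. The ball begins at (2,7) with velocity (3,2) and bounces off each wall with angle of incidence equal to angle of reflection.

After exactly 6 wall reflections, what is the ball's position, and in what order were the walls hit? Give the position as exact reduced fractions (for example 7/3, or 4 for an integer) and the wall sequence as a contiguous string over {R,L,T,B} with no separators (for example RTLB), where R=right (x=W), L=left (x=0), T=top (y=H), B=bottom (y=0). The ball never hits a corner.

1. t=1/2 → T at (7/2,8); v=(3,-2)
2. t=1/6 → R at (4,23/3); v=(-3,-2)
3. t=4/3 → L at (0,5); v=(3,-2)
4. t=4/3 → R at (4,7/3); v=(-3,-2)
5. t=7/6 → B at (1/2,0); v=(-3,2)
6. t=1/6 → L at (0,1/3); v=(3,2)

Final position: (0,1/3)
Wall sequence: TRLRBL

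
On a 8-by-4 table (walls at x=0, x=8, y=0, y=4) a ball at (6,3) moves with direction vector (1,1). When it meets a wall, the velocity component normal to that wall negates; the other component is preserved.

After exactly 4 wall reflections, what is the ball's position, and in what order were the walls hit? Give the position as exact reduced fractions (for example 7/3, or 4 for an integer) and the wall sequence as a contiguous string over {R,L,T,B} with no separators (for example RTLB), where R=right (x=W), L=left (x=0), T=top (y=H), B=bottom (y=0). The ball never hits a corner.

Final position: (1,4)
Wall sequence: TRBT

1. t=1 → T at (7,4); v=(1,-1)
2. t=1 → R at (8,3); v=(-1,-1)
3. t=3 → B at (5,0); v=(-1,1)
4. t=4 → T at (1,4); v=(-1,-1)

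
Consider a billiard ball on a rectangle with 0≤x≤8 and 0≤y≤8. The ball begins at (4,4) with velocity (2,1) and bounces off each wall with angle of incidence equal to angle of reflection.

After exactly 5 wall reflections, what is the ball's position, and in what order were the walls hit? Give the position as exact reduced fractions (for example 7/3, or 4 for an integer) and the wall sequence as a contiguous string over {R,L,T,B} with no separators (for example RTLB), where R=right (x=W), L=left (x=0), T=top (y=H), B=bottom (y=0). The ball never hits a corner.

1. t=2 → R at (8,6); v=(-2,1)
2. t=2 → T at (4,8); v=(-2,-1)
3. t=2 → L at (0,6); v=(2,-1)
4. t=4 → R at (8,2); v=(-2,-1)
5. t=2 → B at (4,0); v=(-2,1)

Final position: (4,0)
Wall sequence: RTLRB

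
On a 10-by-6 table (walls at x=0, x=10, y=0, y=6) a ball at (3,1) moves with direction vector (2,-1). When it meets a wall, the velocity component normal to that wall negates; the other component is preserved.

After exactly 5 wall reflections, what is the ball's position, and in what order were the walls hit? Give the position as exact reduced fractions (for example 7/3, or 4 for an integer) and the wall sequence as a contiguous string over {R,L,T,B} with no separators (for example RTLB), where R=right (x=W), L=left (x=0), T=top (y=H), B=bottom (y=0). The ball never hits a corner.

Final position: (9,0)
Wall sequence: BRTLB

1. t=1 → B at (5,0); v=(2,1)
2. t=5/2 → R at (10,5/2); v=(-2,1)
3. t=7/2 → T at (3,6); v=(-2,-1)
4. t=3/2 → L at (0,9/2); v=(2,-1)
5. t=9/2 → B at (9,0); v=(2,1)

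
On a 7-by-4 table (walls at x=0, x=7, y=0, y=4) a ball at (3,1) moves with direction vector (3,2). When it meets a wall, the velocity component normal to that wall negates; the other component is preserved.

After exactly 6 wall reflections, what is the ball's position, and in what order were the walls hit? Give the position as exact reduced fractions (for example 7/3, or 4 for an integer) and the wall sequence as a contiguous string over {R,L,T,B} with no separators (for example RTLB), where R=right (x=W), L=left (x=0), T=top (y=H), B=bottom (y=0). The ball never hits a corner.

1. t=4/3 → R at (7,11/3); v=(-3,2)
2. t=1/6 → T at (13/2,4); v=(-3,-2)
3. t=2 → B at (1/2,0); v=(-3,2)
4. t=1/6 → L at (0,1/3); v=(3,2)
5. t=11/6 → T at (11/2,4); v=(3,-2)
6. t=1/2 → R at (7,3); v=(-3,-2)

Final position: (7,3)
Wall sequence: RTBLTR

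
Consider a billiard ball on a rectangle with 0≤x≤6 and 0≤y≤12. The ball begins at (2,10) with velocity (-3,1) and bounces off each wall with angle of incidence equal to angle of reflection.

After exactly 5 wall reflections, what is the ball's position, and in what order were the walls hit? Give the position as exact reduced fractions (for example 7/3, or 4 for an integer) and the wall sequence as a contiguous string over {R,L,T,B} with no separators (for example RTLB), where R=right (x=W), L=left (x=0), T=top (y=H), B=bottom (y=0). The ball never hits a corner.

Final position: (6,22/3)
Wall sequence: LTRLR

1. t=2/3 → L at (0,32/3); v=(3,1)
2. t=4/3 → T at (4,12); v=(3,-1)
3. t=2/3 → R at (6,34/3); v=(-3,-1)
4. t=2 → L at (0,28/3); v=(3,-1)
5. t=2 → R at (6,22/3); v=(-3,-1)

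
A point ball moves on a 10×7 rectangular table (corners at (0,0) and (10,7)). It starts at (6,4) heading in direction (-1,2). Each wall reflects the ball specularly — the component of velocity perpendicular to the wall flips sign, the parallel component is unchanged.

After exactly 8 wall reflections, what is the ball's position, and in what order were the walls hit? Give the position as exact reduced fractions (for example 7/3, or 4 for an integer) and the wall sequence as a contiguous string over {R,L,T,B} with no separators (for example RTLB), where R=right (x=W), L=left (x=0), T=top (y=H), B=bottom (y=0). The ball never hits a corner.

Final position: (7,0)
Wall sequence: TBLTBTRB

1. t=3/2 → T at (9/2,7); v=(-1,-2)
2. t=7/2 → B at (1,0); v=(-1,2)
3. t=1 → L at (0,2); v=(1,2)
4. t=5/2 → T at (5/2,7); v=(1,-2)
5. t=7/2 → B at (6,0); v=(1,2)
6. t=7/2 → T at (19/2,7); v=(1,-2)
7. t=1/2 → R at (10,6); v=(-1,-2)
8. t=3 → B at (7,0); v=(-1,2)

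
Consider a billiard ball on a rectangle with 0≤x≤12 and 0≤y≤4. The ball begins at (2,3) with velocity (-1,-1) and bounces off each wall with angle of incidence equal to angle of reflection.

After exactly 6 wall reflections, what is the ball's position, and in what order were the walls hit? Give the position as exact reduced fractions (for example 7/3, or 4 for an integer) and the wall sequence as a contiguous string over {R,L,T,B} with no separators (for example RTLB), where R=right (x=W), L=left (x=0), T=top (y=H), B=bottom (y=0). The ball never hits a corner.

1. t=2 → L at (0,1); v=(1,-1)
2. t=1 → B at (1,0); v=(1,1)
3. t=4 → T at (5,4); v=(1,-1)
4. t=4 → B at (9,0); v=(1,1)
5. t=3 → R at (12,3); v=(-1,1)
6. t=1 → T at (11,4); v=(-1,-1)

Final position: (11,4)
Wall sequence: LBTBRT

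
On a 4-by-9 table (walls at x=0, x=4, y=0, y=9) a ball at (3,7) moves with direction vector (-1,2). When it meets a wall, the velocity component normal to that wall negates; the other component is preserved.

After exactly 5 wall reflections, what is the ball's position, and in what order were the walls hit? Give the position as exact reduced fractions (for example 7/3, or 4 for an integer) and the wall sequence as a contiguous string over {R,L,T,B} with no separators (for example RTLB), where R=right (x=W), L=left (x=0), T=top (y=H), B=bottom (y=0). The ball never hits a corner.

Final position: (1,9)
Wall sequence: TLBRT

1. t=1 → T at (2,9); v=(-1,-2)
2. t=2 → L at (0,5); v=(1,-2)
3. t=5/2 → B at (5/2,0); v=(1,2)
4. t=3/2 → R at (4,3); v=(-1,2)
5. t=3 → T at (1,9); v=(-1,-2)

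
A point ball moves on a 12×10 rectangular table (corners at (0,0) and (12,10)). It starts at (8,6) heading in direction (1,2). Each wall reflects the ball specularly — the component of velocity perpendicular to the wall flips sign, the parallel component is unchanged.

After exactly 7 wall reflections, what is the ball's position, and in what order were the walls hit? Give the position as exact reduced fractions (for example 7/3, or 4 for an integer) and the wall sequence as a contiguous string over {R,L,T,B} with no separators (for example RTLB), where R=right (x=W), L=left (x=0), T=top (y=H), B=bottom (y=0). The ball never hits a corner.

1. t=2 → T at (10,10); v=(1,-2)
2. t=2 → R at (12,6); v=(-1,-2)
3. t=3 → B at (9,0); v=(-1,2)
4. t=5 → T at (4,10); v=(-1,-2)
5. t=4 → L at (0,2); v=(1,-2)
6. t=1 → B at (1,0); v=(1,2)
7. t=5 → T at (6,10); v=(1,-2)

Final position: (6,10)
Wall sequence: TRBTLBT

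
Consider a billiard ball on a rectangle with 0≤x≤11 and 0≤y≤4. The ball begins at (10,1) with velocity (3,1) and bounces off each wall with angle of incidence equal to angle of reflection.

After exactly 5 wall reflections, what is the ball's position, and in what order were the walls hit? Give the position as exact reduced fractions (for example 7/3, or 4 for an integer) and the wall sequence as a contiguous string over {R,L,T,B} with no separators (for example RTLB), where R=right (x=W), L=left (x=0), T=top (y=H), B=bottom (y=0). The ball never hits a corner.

1. t=1/3 → R at (11,4/3); v=(-3,1)
2. t=8/3 → T at (3,4); v=(-3,-1)
3. t=1 → L at (0,3); v=(3,-1)
4. t=3 → B at (9,0); v=(3,1)
5. t=2/3 → R at (11,2/3); v=(-3,1)

Final position: (11,2/3)
Wall sequence: RTLBR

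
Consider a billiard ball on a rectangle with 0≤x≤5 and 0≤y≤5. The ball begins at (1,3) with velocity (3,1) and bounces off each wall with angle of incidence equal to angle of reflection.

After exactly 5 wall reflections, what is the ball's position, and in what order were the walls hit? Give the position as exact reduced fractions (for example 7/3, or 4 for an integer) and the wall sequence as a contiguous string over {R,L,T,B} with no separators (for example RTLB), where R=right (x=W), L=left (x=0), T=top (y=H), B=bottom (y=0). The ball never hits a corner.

Final position: (0,2/3)
Wall sequence: RTLRL

1. t=4/3 → R at (5,13/3); v=(-3,1)
2. t=2/3 → T at (3,5); v=(-3,-1)
3. t=1 → L at (0,4); v=(3,-1)
4. t=5/3 → R at (5,7/3); v=(-3,-1)
5. t=5/3 → L at (0,2/3); v=(3,-1)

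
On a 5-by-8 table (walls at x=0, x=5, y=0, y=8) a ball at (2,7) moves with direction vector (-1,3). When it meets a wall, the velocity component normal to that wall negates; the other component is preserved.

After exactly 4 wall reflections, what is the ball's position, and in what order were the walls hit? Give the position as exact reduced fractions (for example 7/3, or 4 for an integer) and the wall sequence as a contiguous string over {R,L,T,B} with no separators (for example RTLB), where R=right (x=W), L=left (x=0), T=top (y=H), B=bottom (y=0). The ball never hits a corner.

1. t=1/3 → T at (5/3,8); v=(-1,-3)
2. t=5/3 → L at (0,3); v=(1,-3)
3. t=1 → B at (1,0); v=(1,3)
4. t=8/3 → T at (11/3,8); v=(1,-3)

Final position: (11/3,8)
Wall sequence: TLBT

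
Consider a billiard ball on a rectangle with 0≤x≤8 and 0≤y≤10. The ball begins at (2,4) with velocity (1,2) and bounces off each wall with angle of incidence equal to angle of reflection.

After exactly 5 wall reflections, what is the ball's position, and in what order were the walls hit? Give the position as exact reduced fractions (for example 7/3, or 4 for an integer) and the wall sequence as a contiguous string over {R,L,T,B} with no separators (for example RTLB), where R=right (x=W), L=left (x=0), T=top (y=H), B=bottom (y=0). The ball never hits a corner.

Final position: (0,8)
Wall sequence: TRBTL

1. t=3 → T at (5,10); v=(1,-2)
2. t=3 → R at (8,4); v=(-1,-2)
3. t=2 → B at (6,0); v=(-1,2)
4. t=5 → T at (1,10); v=(-1,-2)
5. t=1 → L at (0,8); v=(1,-2)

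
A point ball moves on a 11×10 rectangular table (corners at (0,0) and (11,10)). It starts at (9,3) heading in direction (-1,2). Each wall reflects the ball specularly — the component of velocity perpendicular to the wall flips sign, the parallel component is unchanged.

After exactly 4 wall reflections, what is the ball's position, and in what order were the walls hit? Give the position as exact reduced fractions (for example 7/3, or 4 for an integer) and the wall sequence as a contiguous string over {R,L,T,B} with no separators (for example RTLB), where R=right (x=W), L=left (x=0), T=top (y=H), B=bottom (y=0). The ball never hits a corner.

1. t=7/2 → T at (11/2,10); v=(-1,-2)
2. t=5 → B at (1/2,0); v=(-1,2)
3. t=1/2 → L at (0,1); v=(1,2)
4. t=9/2 → T at (9/2,10); v=(1,-2)

Final position: (9/2,10)
Wall sequence: TBLT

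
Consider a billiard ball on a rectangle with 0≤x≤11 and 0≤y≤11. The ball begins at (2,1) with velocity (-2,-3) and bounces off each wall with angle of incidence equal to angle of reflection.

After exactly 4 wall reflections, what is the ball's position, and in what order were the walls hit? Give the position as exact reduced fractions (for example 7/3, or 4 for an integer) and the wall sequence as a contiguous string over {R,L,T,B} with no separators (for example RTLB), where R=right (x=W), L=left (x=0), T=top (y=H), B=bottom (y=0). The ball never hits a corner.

Final position: (11,7/2)
Wall sequence: BLTR

1. t=1/3 → B at (4/3,0); v=(-2,3)
2. t=2/3 → L at (0,2); v=(2,3)
3. t=3 → T at (6,11); v=(2,-3)
4. t=5/2 → R at (11,7/2); v=(-2,-3)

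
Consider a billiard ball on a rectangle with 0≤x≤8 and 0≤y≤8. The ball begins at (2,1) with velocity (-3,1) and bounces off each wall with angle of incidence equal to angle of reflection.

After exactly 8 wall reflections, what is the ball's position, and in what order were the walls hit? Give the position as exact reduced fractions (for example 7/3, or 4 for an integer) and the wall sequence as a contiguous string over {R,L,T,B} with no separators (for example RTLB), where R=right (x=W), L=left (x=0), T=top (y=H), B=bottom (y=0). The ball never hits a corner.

1. t=2/3 → L at (0,5/3); v=(3,1)
2. t=8/3 → R at (8,13/3); v=(-3,1)
3. t=8/3 → L at (0,7); v=(3,1)
4. t=1 → T at (3,8); v=(3,-1)
5. t=5/3 → R at (8,19/3); v=(-3,-1)
6. t=8/3 → L at (0,11/3); v=(3,-1)
7. t=8/3 → R at (8,1); v=(-3,-1)
8. t=1 → B at (5,0); v=(-3,1)

Final position: (5,0)
Wall sequence: LRLTRLRB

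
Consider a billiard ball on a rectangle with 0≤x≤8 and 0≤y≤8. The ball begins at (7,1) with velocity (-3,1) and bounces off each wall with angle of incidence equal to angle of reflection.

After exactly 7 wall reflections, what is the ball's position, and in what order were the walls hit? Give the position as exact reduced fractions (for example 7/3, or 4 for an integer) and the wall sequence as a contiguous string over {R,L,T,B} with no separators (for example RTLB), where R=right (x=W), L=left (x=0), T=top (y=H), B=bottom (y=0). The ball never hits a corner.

1. t=7/3 → L at (0,10/3); v=(3,1)
2. t=8/3 → R at (8,6); v=(-3,1)
3. t=2 → T at (2,8); v=(-3,-1)
4. t=2/3 → L at (0,22/3); v=(3,-1)
5. t=8/3 → R at (8,14/3); v=(-3,-1)
6. t=8/3 → L at (0,2); v=(3,-1)
7. t=2 → B at (6,0); v=(3,1)

Final position: (6,0)
Wall sequence: LRTLRLB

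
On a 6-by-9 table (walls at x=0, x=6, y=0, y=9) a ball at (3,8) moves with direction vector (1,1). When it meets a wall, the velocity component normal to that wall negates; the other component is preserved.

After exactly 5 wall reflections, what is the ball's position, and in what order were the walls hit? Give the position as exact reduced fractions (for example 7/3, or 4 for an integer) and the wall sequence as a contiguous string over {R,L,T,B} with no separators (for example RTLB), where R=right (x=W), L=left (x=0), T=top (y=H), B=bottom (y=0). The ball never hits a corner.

1. t=1 → T at (4,9); v=(1,-1)
2. t=2 → R at (6,7); v=(-1,-1)
3. t=6 → L at (0,1); v=(1,-1)
4. t=1 → B at (1,0); v=(1,1)
5. t=5 → R at (6,5); v=(-1,1)

Final position: (6,5)
Wall sequence: TRLBR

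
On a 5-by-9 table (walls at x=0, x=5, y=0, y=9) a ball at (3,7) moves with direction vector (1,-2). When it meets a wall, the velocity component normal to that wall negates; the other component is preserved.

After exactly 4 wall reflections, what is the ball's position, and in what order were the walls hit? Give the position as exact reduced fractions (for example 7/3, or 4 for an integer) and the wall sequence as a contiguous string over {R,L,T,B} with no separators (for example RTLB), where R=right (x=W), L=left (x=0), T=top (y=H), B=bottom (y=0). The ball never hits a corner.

Final position: (1,9)
Wall sequence: RBLT

1. t=2 → R at (5,3); v=(-1,-2)
2. t=3/2 → B at (7/2,0); v=(-1,2)
3. t=7/2 → L at (0,7); v=(1,2)
4. t=1 → T at (1,9); v=(1,-2)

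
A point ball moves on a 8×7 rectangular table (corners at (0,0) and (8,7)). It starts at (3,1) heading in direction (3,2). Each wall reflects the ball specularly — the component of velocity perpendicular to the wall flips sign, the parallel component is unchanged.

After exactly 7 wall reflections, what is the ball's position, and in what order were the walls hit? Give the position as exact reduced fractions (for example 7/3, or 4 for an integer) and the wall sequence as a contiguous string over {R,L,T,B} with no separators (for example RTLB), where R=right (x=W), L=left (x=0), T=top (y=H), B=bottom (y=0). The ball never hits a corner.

Final position: (1,7)
Wall sequence: RTLBRLT

1. t=5/3 → R at (8,13/3); v=(-3,2)
2. t=4/3 → T at (4,7); v=(-3,-2)
3. t=4/3 → L at (0,13/3); v=(3,-2)
4. t=13/6 → B at (13/2,0); v=(3,2)
5. t=1/2 → R at (8,1); v=(-3,2)
6. t=8/3 → L at (0,19/3); v=(3,2)
7. t=1/3 → T at (1,7); v=(3,-2)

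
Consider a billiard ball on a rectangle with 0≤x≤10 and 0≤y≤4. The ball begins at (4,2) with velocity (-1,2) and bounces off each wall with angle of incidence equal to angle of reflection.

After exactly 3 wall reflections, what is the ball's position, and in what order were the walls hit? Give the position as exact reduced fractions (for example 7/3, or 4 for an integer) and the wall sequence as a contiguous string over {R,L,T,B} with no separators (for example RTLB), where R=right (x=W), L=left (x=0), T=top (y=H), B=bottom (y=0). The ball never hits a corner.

1. t=1 → T at (3,4); v=(-1,-2)
2. t=2 → B at (1,0); v=(-1,2)
3. t=1 → L at (0,2); v=(1,2)

Final position: (0,2)
Wall sequence: TBL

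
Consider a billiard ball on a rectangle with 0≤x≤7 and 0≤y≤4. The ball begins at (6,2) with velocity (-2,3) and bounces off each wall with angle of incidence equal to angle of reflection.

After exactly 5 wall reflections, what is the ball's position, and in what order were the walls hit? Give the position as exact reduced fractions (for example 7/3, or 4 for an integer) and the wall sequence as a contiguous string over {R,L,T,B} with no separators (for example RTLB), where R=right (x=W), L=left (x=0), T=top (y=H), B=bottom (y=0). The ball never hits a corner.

1. t=2/3 → T at (14/3,4); v=(-2,-3)
2. t=4/3 → B at (2,0); v=(-2,3)
3. t=1 → L at (0,3); v=(2,3)
4. t=1/3 → T at (2/3,4); v=(2,-3)
5. t=4/3 → B at (10/3,0); v=(2,3)

Final position: (10/3,0)
Wall sequence: TBLTB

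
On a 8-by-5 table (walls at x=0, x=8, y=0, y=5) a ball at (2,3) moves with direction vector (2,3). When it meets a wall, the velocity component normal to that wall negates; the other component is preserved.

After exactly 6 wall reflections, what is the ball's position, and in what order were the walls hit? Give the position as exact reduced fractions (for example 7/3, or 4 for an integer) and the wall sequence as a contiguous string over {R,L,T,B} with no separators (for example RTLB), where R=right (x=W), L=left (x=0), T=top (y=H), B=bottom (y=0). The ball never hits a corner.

Final position: (0,4)
Wall sequence: TBRTBL

1. t=2/3 → T at (10/3,5); v=(2,-3)
2. t=5/3 → B at (20/3,0); v=(2,3)
3. t=2/3 → R at (8,2); v=(-2,3)
4. t=1 → T at (6,5); v=(-2,-3)
5. t=5/3 → B at (8/3,0); v=(-2,3)
6. t=4/3 → L at (0,4); v=(2,3)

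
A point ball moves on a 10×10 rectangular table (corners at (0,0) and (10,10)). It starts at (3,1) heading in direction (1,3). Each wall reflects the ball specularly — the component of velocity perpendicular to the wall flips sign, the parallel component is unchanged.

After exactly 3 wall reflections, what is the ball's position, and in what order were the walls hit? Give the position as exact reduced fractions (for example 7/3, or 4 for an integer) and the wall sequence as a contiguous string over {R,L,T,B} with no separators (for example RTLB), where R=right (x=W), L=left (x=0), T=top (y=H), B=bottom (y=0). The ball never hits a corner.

1. t=3 → T at (6,10); v=(1,-3)
2. t=10/3 → B at (28/3,0); v=(1,3)
3. t=2/3 → R at (10,2); v=(-1,3)

Final position: (10,2)
Wall sequence: TBR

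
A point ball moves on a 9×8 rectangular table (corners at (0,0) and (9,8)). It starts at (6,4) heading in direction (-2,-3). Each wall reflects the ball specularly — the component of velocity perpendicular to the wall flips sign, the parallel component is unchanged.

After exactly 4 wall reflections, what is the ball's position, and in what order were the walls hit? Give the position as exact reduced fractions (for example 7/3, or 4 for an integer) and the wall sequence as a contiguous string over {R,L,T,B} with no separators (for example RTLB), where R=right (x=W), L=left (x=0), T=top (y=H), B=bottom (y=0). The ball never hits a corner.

1. t=4/3 → B at (10/3,0); v=(-2,3)
2. t=5/3 → L at (0,5); v=(2,3)
3. t=1 → T at (2,8); v=(2,-3)
4. t=8/3 → B at (22/3,0); v=(2,3)

Final position: (22/3,0)
Wall sequence: BLTB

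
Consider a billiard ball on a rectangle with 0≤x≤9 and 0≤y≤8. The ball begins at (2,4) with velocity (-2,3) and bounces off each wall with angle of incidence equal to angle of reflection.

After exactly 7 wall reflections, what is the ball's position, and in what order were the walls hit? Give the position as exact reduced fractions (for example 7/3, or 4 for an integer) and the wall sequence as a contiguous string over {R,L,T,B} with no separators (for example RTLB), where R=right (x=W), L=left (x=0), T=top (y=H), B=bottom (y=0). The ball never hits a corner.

1. t=1 → L at (0,7); v=(2,3)
2. t=1/3 → T at (2/3,8); v=(2,-3)
3. t=8/3 → B at (6,0); v=(2,3)
4. t=3/2 → R at (9,9/2); v=(-2,3)
5. t=7/6 → T at (20/3,8); v=(-2,-3)
6. t=8/3 → B at (4/3,0); v=(-2,3)
7. t=2/3 → L at (0,2); v=(2,3)

Final position: (0,2)
Wall sequence: LTBRTBL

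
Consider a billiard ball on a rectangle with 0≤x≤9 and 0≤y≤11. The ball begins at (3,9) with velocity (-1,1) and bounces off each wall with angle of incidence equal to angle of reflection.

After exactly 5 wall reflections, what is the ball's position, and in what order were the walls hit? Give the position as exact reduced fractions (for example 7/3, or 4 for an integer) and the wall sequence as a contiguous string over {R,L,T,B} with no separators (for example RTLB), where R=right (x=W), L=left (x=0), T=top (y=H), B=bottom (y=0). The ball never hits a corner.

Final position: (0,8)
Wall sequence: TLRBL

1. t=2 → T at (1,11); v=(-1,-1)
2. t=1 → L at (0,10); v=(1,-1)
3. t=9 → R at (9,1); v=(-1,-1)
4. t=1 → B at (8,0); v=(-1,1)
5. t=8 → L at (0,8); v=(1,1)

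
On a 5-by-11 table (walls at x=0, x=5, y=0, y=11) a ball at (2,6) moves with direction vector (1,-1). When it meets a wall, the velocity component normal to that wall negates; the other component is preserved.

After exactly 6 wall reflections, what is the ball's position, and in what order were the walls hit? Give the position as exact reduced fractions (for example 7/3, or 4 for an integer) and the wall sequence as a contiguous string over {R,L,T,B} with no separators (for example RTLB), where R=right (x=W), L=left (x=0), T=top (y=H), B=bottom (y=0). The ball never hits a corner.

Final position: (0,10)
Wall sequence: RBLRTL

1. t=3 → R at (5,3); v=(-1,-1)
2. t=3 → B at (2,0); v=(-1,1)
3. t=2 → L at (0,2); v=(1,1)
4. t=5 → R at (5,7); v=(-1,1)
5. t=4 → T at (1,11); v=(-1,-1)
6. t=1 → L at (0,10); v=(1,-1)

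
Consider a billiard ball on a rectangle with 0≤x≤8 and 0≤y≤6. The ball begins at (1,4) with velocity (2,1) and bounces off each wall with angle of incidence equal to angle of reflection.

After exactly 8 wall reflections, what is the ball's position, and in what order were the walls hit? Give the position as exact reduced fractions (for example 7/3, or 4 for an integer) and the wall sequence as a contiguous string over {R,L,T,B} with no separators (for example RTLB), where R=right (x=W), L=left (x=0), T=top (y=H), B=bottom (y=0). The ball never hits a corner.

Final position: (8,1/2)
Wall sequence: TRLBRTLR

1. t=2 → T at (5,6); v=(2,-1)
2. t=3/2 → R at (8,9/2); v=(-2,-1)
3. t=4 → L at (0,1/2); v=(2,-1)
4. t=1/2 → B at (1,0); v=(2,1)
5. t=7/2 → R at (8,7/2); v=(-2,1)
6. t=5/2 → T at (3,6); v=(-2,-1)
7. t=3/2 → L at (0,9/2); v=(2,-1)
8. t=4 → R at (8,1/2); v=(-2,-1)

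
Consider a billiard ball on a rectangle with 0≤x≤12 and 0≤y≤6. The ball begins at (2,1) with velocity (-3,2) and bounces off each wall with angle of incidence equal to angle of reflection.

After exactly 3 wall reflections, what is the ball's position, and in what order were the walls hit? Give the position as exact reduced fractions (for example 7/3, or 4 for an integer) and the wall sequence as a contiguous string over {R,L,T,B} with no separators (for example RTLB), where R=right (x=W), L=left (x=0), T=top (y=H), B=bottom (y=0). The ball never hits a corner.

1. t=2/3 → L at (0,7/3); v=(3,2)
2. t=11/6 → T at (11/2,6); v=(3,-2)
3. t=13/6 → R at (12,5/3); v=(-3,-2)

Final position: (12,5/3)
Wall sequence: LTR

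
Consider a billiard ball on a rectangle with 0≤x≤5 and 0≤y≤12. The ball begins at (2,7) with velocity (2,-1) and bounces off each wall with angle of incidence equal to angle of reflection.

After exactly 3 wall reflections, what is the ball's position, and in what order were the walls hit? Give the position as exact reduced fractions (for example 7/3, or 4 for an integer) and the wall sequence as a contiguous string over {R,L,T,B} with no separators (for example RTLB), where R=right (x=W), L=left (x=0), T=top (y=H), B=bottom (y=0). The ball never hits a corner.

1. t=3/2 → R at (5,11/2); v=(-2,-1)
2. t=5/2 → L at (0,3); v=(2,-1)
3. t=5/2 → R at (5,1/2); v=(-2,-1)

Final position: (5,1/2)
Wall sequence: RLR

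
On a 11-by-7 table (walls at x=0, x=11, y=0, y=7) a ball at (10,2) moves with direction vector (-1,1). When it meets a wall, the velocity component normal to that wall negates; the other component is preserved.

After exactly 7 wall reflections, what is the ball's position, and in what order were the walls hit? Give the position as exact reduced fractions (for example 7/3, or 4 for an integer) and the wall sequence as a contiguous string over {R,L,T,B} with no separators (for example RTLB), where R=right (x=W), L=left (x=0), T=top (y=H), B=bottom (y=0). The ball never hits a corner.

Final position: (0,6)
Wall sequence: TLBTRBL

1. t=5 → T at (5,7); v=(-1,-1)
2. t=5 → L at (0,2); v=(1,-1)
3. t=2 → B at (2,0); v=(1,1)
4. t=7 → T at (9,7); v=(1,-1)
5. t=2 → R at (11,5); v=(-1,-1)
6. t=5 → B at (6,0); v=(-1,1)
7. t=6 → L at (0,6); v=(1,1)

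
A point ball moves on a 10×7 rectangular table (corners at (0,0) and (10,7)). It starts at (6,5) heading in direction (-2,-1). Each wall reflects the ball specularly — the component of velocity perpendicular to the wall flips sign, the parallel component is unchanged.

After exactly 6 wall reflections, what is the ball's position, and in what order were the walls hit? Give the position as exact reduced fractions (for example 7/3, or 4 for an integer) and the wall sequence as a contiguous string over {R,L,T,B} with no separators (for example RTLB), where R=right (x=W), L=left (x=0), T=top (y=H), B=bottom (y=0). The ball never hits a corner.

1. t=3 → L at (0,2); v=(2,-1)
2. t=2 → B at (4,0); v=(2,1)
3. t=3 → R at (10,3); v=(-2,1)
4. t=4 → T at (2,7); v=(-2,-1)
5. t=1 → L at (0,6); v=(2,-1)
6. t=5 → R at (10,1); v=(-2,-1)

Final position: (10,1)
Wall sequence: LBRTLR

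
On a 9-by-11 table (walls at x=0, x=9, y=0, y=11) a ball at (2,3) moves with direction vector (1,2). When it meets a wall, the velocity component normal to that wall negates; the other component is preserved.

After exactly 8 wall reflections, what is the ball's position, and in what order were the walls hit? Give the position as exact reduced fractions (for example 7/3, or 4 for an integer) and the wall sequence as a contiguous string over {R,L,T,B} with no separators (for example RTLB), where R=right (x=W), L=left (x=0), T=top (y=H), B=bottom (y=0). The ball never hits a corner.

1. t=4 → T at (6,11); v=(1,-2)
2. t=3 → R at (9,5); v=(-1,-2)
3. t=5/2 → B at (13/2,0); v=(-1,2)
4. t=11/2 → T at (1,11); v=(-1,-2)
5. t=1 → L at (0,9); v=(1,-2)
6. t=9/2 → B at (9/2,0); v=(1,2)
7. t=9/2 → R at (9,9); v=(-1,2)
8. t=1 → T at (8,11); v=(-1,-2)

Final position: (8,11)
Wall sequence: TRBTLBRT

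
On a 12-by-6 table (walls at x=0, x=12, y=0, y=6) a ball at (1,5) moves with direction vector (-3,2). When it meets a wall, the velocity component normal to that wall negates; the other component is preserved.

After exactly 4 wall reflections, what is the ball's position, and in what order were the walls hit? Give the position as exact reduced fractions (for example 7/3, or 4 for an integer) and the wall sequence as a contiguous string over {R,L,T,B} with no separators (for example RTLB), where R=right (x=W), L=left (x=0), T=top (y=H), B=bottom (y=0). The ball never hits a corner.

Final position: (12,5/3)
Wall sequence: LTBR

1. t=1/3 → L at (0,17/3); v=(3,2)
2. t=1/6 → T at (1/2,6); v=(3,-2)
3. t=3 → B at (19/2,0); v=(3,2)
4. t=5/6 → R at (12,5/3); v=(-3,2)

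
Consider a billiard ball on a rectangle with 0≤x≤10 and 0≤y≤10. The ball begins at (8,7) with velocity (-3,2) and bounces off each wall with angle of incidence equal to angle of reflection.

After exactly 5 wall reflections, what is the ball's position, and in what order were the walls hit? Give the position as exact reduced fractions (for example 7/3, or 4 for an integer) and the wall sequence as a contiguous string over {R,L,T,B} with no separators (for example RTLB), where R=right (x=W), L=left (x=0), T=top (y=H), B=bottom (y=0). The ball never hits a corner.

Final position: (0,17/3)
Wall sequence: TLRBL

1. t=3/2 → T at (7/2,10); v=(-3,-2)
2. t=7/6 → L at (0,23/3); v=(3,-2)
3. t=10/3 → R at (10,1); v=(-3,-2)
4. t=1/2 → B at (17/2,0); v=(-3,2)
5. t=17/6 → L at (0,17/3); v=(3,2)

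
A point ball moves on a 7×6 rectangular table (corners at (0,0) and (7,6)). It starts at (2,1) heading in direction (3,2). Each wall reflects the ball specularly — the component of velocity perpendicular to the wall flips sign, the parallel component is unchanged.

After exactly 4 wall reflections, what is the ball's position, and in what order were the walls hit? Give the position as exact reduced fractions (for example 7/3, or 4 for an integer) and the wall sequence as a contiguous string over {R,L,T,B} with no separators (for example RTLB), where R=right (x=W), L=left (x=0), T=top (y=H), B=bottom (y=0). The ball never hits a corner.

1. t=5/3 → R at (7,13/3); v=(-3,2)
2. t=5/6 → T at (9/2,6); v=(-3,-2)
3. t=3/2 → L at (0,3); v=(3,-2)
4. t=3/2 → B at (9/2,0); v=(3,2)

Final position: (9/2,0)
Wall sequence: RTLB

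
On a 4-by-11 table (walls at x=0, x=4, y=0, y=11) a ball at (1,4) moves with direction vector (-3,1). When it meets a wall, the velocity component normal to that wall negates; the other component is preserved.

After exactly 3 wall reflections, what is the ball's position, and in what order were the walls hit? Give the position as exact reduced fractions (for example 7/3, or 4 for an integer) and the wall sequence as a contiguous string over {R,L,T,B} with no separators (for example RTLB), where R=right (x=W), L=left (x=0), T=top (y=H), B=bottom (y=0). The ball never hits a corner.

1. t=1/3 → L at (0,13/3); v=(3,1)
2. t=4/3 → R at (4,17/3); v=(-3,1)
3. t=4/3 → L at (0,7); v=(3,1)

Final position: (0,7)
Wall sequence: LRL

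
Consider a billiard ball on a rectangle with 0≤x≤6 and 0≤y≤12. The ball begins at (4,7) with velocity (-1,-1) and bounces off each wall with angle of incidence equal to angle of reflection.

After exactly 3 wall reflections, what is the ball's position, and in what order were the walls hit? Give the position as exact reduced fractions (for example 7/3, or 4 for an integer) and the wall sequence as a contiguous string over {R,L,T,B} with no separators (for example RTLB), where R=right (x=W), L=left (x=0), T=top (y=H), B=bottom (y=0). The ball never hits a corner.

Final position: (6,3)
Wall sequence: LBR

1. t=4 → L at (0,3); v=(1,-1)
2. t=3 → B at (3,0); v=(1,1)
3. t=3 → R at (6,3); v=(-1,1)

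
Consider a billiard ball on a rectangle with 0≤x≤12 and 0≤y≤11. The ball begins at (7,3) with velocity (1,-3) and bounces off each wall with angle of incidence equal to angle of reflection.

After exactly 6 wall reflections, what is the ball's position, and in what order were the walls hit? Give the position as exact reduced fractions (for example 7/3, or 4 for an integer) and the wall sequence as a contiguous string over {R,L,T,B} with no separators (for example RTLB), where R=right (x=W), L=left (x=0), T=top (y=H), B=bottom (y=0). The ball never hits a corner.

Final position: (4/3,0)
Wall sequence: BTRBTB

1. t=1 → B at (8,0); v=(1,3)
2. t=11/3 → T at (35/3,11); v=(1,-3)
3. t=1/3 → R at (12,10); v=(-1,-3)
4. t=10/3 → B at (26/3,0); v=(-1,3)
5. t=11/3 → T at (5,11); v=(-1,-3)
6. t=11/3 → B at (4/3,0); v=(-1,3)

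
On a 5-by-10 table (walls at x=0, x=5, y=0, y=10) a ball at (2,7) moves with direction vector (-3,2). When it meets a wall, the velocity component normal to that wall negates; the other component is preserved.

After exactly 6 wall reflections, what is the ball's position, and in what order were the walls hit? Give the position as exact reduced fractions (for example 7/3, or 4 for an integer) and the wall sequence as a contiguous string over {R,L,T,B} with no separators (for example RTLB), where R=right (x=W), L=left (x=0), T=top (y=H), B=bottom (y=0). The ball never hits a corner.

1. t=2/3 → L at (0,25/3); v=(3,2)
2. t=5/6 → T at (5/2,10); v=(3,-2)
3. t=5/6 → R at (5,25/3); v=(-3,-2)
4. t=5/3 → L at (0,5); v=(3,-2)
5. t=5/3 → R at (5,5/3); v=(-3,-2)
6. t=5/6 → B at (5/2,0); v=(-3,2)

Final position: (5/2,0)
Wall sequence: LTRLRB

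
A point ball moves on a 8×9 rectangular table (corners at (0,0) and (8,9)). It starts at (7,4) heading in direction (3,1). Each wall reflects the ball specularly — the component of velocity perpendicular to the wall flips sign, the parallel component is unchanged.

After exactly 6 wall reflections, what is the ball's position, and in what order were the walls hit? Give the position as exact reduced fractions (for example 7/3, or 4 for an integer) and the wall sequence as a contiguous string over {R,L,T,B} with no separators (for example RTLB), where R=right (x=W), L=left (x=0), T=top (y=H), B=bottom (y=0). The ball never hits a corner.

Final position: (8,3)
Wall sequence: RLTRLR

1. t=1/3 → R at (8,13/3); v=(-3,1)
2. t=8/3 → L at (0,7); v=(3,1)
3. t=2 → T at (6,9); v=(3,-1)
4. t=2/3 → R at (8,25/3); v=(-3,-1)
5. t=8/3 → L at (0,17/3); v=(3,-1)
6. t=8/3 → R at (8,3); v=(-3,-1)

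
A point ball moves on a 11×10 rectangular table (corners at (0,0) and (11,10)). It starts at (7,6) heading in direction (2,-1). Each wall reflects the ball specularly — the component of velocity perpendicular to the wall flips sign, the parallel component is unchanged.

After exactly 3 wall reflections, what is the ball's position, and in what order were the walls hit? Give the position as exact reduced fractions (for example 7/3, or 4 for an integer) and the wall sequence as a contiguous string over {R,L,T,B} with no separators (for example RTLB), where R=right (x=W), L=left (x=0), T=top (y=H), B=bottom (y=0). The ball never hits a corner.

1. t=2 → R at (11,4); v=(-2,-1)
2. t=4 → B at (3,0); v=(-2,1)
3. t=3/2 → L at (0,3/2); v=(2,1)

Final position: (0,3/2)
Wall sequence: RBL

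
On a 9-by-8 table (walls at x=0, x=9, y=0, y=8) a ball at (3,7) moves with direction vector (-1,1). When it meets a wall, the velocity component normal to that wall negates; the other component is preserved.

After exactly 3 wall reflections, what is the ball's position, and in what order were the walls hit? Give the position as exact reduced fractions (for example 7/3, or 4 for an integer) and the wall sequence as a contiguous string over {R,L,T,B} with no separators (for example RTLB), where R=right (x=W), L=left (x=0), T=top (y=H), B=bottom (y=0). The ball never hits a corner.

Final position: (6,0)
Wall sequence: TLB

1. t=1 → T at (2,8); v=(-1,-1)
2. t=2 → L at (0,6); v=(1,-1)
3. t=6 → B at (6,0); v=(1,1)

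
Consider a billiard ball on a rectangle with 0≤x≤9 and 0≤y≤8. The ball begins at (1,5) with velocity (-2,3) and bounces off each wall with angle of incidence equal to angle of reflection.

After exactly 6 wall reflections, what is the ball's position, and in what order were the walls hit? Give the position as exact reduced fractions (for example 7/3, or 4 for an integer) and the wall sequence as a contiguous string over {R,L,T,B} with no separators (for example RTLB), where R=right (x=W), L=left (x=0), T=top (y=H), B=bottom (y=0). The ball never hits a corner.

Final position: (1,0)
Wall sequence: LTBRTB

1. t=1/2 → L at (0,13/2); v=(2,3)
2. t=1/2 → T at (1,8); v=(2,-3)
3. t=8/3 → B at (19/3,0); v=(2,3)
4. t=4/3 → R at (9,4); v=(-2,3)
5. t=4/3 → T at (19/3,8); v=(-2,-3)
6. t=8/3 → B at (1,0); v=(-2,3)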